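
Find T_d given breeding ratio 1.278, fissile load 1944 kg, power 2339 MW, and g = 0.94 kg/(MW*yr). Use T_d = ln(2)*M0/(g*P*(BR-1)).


Breeding gain G = BR - 1 = 1.278 - 1 = 0.278
Fissile production rate = g * P * G = 0.94 * 2339 * 0.278 = 611.22748 kg/yr
T_d = ln(2) * M0 / (g * P * G)
T_d = ln(2) * 1944 / 611.22748 = 2.2045 yr

2.2045


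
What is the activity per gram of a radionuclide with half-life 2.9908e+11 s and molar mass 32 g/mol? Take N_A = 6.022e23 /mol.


lambda = ln(2) / t_half = ln(2) / 2.9908e+11 = 2.317598e-12 /s
SA = lambda * N_A / M
SA = 2.317598e-12 * 6.022e23 / 32
SA = 4.3614e+10 Bq/g

4.3614e+10


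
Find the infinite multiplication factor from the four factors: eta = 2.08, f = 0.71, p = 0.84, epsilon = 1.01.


k_inf = eta * f * p * epsilon
k_inf = 2.08 * 0.71 * 0.84 * 1.01
k_inf = 1.2529

1.2529


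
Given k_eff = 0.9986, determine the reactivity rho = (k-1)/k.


rho = (k_eff - 1) / k_eff
rho = (0.9986 - 1) / 0.9986
rho = -0.0014020

-0.0014020


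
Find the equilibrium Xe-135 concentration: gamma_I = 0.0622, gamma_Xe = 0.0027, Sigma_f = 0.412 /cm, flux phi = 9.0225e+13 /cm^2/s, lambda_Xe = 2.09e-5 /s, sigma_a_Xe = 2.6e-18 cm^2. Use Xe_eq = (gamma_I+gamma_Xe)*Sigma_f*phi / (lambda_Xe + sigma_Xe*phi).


Xe_eq = (gamma_I + gamma_Xe) * Sigma_f * phi / (lambda_Xe + sigma_Xe * phi)
Numerator = (0.0622 + 0.0027) * 0.412 * 9.0225e+13 = 2.412508e+12
Denominator = 2.09e-5 + 2.6e-18 * 9.0225e+13 = 2.554850e-04
Xe_eq = 2.412508e+12 / 2.554850e-04 = 9.4429e+15 /cm^3

9.4429e+15


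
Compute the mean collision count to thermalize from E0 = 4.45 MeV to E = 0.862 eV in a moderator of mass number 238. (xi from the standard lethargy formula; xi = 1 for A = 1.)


xi = 1 + (A-1)^2/(2A)*ln((A-1)/(A+1)) = 0.008379872 (for A = 238)
n = ln(E0/E) / xi
n = ln(4.45e6 / 0.862) / 0.008379872
n = ln(5.162413e+06) / 0.008379872 = 1844.5

1844.5


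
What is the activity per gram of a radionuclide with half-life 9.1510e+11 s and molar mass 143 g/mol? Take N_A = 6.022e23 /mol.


lambda = ln(2) / t_half = ln(2) / 9.1510e+11 = 7.574551e-13 /s
SA = lambda * N_A / M
SA = 7.574551e-13 * 6.022e23 / 143
SA = 3.1898e+09 Bq/g

3.1898e+09


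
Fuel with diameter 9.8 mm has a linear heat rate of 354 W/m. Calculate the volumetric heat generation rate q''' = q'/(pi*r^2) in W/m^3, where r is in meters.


r = D / 2 / 1000 = 9.8 / 2 / 1000 = 0.0049 m
q''' = q' / (pi * r^2)
q''' = 354 / (pi * 0.0049^2)
q''' = 4.6931e+06 W/m^3

4.6931e+06


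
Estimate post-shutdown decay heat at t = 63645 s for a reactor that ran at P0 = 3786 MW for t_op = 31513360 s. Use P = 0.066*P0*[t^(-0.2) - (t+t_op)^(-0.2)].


P/P0 = 0.066 * [t^(-0.2) - (t + t_op)^(-0.2)]
P/P0 = 0.066 * [63645^(-0.2) - (63645 + 31513360)^(-0.2)]
P/P0 = 0.066 * [0.1094579 - 0.03163194] = 0.005136513
P = 3786 * 0.005136513 = 19.447 MW

19.447


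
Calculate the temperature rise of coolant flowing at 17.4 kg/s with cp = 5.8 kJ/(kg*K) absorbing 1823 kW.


dT = Q / (m_dot * cp)
dT = 1823 / (17.4 * 5.8)
dT = 18.064 C

18.064


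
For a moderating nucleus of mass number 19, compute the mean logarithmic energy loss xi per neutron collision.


xi = 1 + (A-1)^2/(2A) * ln((A-1)/(A+1))
xi = 1 + (19-1)^2/(2*19) * ln((19-1)/(19 +1))
xi = 0.10166

0.10166


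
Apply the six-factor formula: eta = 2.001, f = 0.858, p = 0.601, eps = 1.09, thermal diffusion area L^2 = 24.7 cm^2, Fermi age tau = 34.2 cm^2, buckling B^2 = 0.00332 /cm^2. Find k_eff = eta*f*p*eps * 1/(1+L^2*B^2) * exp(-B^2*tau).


k_inf = eta*f*p*eps = 2.001*0.858*0.601*1.09 = 1.124697
P_TNL = 1/(1 + L^2*B^2) = 1/(1 + 24.7*0.00332) = 0.9242110
P_FNL = exp(-B^2*tau) = exp(-0.00332*34.2) = 0.8926649
k_eff = k_inf * P_TNL * P_FNL = 1.124697 * 0.9242110 * 0.8926649
k_eff = 0.92789

0.92789


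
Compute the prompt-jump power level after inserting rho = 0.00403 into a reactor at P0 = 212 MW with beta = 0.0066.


P1/P0 = beta / (beta - rho)
P1/P0 = 0.0066 / (0.0066 - 0.00403) = 2.568093
P1 = 212 * 2.568093 = 544.44 MW

544.44


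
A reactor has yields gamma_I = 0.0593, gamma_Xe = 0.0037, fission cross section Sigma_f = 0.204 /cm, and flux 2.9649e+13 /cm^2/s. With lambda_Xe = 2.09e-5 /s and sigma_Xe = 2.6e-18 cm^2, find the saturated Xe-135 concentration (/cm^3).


Xe_eq = (gamma_I + gamma_Xe) * Sigma_f * phi / (lambda_Xe + sigma_Xe * phi)
Numerator = (0.0593 + 0.0037) * 0.204 * 2.9649e+13 = 3.810489e+11
Denominator = 2.09e-5 + 2.6e-18 * 2.9649e+13 = 9.798740e-05
Xe_eq = 3.810489e+11 / 9.798740e-05 = 3.8888e+15 /cm^3

3.8888e+15


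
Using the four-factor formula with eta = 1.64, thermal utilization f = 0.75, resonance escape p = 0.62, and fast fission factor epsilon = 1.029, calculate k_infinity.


k_inf = eta * f * p * epsilon
k_inf = 1.64 * 0.75 * 0.62 * 1.029
k_inf = 0.78472

0.78472


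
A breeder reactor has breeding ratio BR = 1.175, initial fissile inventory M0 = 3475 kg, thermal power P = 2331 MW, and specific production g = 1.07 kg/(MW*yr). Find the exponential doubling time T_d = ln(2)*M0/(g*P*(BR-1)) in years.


Breeding gain G = BR - 1 = 1.175 - 1 = 0.175
Fissile production rate = g * P * G = 1.07 * 2331 * 0.175 = 436.47975 kg/yr
T_d = ln(2) * M0 / (g * P * G)
T_d = ln(2) * 3475 / 436.47975 = 5.5184 yr

5.5184


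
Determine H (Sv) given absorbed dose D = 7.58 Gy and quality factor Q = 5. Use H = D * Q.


H = D * Q
H = 7.58 * 5
H = 37.900 Sv

37.900


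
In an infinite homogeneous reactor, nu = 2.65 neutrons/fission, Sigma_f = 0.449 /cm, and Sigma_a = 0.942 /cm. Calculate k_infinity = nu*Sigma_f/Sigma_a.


k_inf = nu * Sigma_f / Sigma_a
k_inf = 2.65 * 0.449 / 0.942
k_inf = 1.2631

1.2631


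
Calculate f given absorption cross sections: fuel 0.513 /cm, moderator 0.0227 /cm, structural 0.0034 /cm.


f = Sigma_a_fuel / (Sigma_a_fuel + Sigma_a_mod + Sigma_a_other)
f = 0.513 / (0.513 + 0.0227 + 0.0034)
f = 0.95159

0.95159


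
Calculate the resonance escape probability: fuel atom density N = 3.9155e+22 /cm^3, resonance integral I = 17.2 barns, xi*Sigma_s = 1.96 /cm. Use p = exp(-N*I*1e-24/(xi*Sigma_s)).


p = exp(-N * I * 1e-24 / (xi*Sigma_s))
p = exp(-3.9155e+22 * 17.2 * 1e-24 / 1.96)
p = 0.70921

0.70921


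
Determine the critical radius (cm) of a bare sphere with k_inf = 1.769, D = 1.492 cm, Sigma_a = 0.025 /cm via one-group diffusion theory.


L^2 = D / Sigma_a = 1.492 / 0.025 = 59.68000 cm^2
B_m^2 = (k_inf - 1) / L^2 = (1.769 - 1) / 59.68000 = 0.01288539 /cm^2
For a bare sphere: B_g = pi/R, so R_c = pi / sqrt(B_m^2)
R_c = pi / sqrt(0.01288539) = 27.676 cm

27.676


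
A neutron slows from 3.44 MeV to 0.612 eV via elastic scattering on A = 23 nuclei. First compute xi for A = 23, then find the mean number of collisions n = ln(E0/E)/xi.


xi = 1 + (A-1)^2/(2A)*ln((A-1)/(A+1)) = 0.08448899 (for A = 23)
n = ln(E0/E) / xi
n = ln(3.44e6 / 0.612) / 0.08448899
n = ln(5.620915e+06) / 0.08448899 = 183.95

183.95


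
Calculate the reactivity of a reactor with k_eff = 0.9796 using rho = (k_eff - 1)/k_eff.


rho = (k_eff - 1) / k_eff
rho = (0.9796 - 1) / 0.9796
rho = -0.020825

-0.020825


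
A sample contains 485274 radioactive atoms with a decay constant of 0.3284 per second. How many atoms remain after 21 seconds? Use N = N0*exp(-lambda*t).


N = N0 * exp(-lambda * t)
N = 485274 * exp(-0.3284 * 21)
N = 490.82

490.82


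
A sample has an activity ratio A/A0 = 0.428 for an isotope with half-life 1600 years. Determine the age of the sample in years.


lambda = ln(2) / t_half = ln(2) / 1600 = 4.332170e-04 /yr
t = -ln(A/A0) / lambda
t = -ln(0.428) / 4.332170e-04
t = 1958.9 yr

1958.9


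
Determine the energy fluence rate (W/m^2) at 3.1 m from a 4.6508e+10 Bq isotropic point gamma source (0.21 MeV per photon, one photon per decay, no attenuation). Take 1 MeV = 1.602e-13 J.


psi = A * E * 1.602e-13 / (4*pi*r^2)
psi = 4.6508e+10 * 0.21 * 1.602e-13 / (4*pi*3.1^2)
psi = 1.2956e-05 W/m^2

1.2956e-05


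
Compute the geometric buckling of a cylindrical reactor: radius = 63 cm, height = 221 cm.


B^2 = (2.405/R)^2 + (pi/H)^2
B^2 = (2.405/63)^2 + (pi/221)^2
B^2 = 0.0016594 /cm^2

0.0016594


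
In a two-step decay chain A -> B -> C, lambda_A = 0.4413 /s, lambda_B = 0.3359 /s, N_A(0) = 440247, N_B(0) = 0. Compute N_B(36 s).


N_B(t) = lambda_A * N_A0 / (lambda_B - lambda_A) * [exp(-lambda_A*t) - exp(-lambda_B*t)]
exp(-0.4413*36) = 1.260232e-07; exp(-0.3359*36) = 5.601927e-06
N_B = 0.4413 * 440247 / (0.3359 - 0.4413) * (1.260232e-07 - 5.601927e-06)
N_B = 10.094

10.094


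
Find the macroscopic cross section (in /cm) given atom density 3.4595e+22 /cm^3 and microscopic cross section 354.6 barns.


Sigma = N * sigma_barns * 1e-24
Sigma = 3.4595e+22 * 354.6 * 1e-24
Sigma = 12.267 /cm

12.267


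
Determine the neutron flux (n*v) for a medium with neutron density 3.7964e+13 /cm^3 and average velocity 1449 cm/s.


phi = n * v
phi = 3.7964e+13 * 1449
phi = 5.5010e+16 /cm^2/s

5.5010e+16


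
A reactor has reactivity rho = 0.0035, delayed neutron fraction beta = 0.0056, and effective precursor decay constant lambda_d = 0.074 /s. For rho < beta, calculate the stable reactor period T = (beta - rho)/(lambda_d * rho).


T = (beta - rho) / (lambda_d * rho)
T = (0.0056 - 0.0035) / (0.074 * 0.0035)
T = 8.1081 s

8.1081


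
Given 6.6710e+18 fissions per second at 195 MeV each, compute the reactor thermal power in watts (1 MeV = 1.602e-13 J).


P = fission_rate * E_MeV * 1.602e-13
P = 6.6710e+18 * 195 * 1.602e-13
P = 2.0840e+08 W

2.0840e+08


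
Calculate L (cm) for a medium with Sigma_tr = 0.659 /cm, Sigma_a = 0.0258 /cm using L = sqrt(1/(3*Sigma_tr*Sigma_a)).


D = 1 / (3 * Sigma_tr) = 1 / (3 * 0.659) = 0.5058169 cm
L = sqrt(D / Sigma_a)
L = sqrt(0.5058169 / 0.0258)
L = 4.4278 cm

4.4278


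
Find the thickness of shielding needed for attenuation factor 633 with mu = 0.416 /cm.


x = ln(factor) / mu
x = ln(633) / 0.416
x = 15.506 cm

15.506


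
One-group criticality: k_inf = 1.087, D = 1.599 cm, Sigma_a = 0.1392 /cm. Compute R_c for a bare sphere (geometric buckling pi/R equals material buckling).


L^2 = D / Sigma_a = 1.599 / 0.1392 = 11.48707 cm^2
B_m^2 = (k_inf - 1) / L^2 = (1.087 - 1) / 11.48707 = 0.007573733 /cm^2
For a bare sphere: B_g = pi/R, so R_c = pi / sqrt(B_m^2)
R_c = pi / sqrt(0.007573733) = 36.099 cm

36.099


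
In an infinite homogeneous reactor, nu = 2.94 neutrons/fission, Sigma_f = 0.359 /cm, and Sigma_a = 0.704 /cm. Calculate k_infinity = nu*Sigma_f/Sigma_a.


k_inf = nu * Sigma_f / Sigma_a
k_inf = 2.94 * 0.359 / 0.704
k_inf = 1.4992

1.4992


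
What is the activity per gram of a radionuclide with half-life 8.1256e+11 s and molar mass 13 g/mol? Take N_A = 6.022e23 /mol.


lambda = ln(2) / t_half = ln(2) / 8.1256e+11 = 8.530412e-13 /s
SA = lambda * N_A / M
SA = 8.530412e-13 * 6.022e23 / 13
SA = 3.9515e+10 Bq/g

3.9515e+10


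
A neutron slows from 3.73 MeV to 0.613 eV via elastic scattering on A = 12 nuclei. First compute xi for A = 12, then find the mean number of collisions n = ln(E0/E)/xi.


xi = 1 + (A-1)^2/(2A)*ln((A-1)/(A+1)) = 0.1577690 (for A = 12)
n = ln(E0/E) / xi
n = ln(3.73e6 / 0.613) / 0.1577690
n = ln(6.084829e+06) / 0.1577690 = 99.014

99.014


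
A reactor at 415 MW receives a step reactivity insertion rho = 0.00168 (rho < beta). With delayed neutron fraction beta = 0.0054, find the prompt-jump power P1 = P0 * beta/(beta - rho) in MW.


P1/P0 = beta / (beta - rho)
P1/P0 = 0.0054 / (0.0054 - 0.00168) = 1.451613
P1 = 415 * 1.451613 = 602.42 MW

602.42


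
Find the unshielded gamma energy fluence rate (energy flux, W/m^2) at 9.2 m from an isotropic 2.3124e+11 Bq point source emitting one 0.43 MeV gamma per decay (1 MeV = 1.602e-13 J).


psi = A * E * 1.602e-13 / (4*pi*r^2)
psi = 2.3124e+11 * 0.43 * 1.602e-13 / (4*pi*9.2^2)
psi = 1.4976e-05 W/m^2

1.4976e-05


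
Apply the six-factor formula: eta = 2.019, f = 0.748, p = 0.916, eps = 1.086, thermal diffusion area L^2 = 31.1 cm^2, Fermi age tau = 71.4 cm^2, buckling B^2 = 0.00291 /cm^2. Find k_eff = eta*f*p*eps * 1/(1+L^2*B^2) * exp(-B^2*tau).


k_inf = eta*f*p*eps = 2.019*0.748*0.916*1.086 = 1.502323
P_TNL = 1/(1 + L^2*B^2) = 1/(1 + 31.1*0.00291) = 0.9170097
P_FNL = exp(-B^2*tau) = exp(-0.00291*71.4) = 0.8123906
k_eff = k_inf * P_TNL * P_FNL = 1.502323 * 0.9170097 * 0.8123906
k_eff = 1.1192

1.1192


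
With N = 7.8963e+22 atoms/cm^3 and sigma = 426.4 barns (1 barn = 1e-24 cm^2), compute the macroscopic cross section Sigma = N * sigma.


Sigma = N * sigma_barns * 1e-24
Sigma = 7.8963e+22 * 426.4 * 1e-24
Sigma = 33.670 /cm

33.670


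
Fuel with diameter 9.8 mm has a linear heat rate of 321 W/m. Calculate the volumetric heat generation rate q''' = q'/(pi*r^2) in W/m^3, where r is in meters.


r = D / 2 / 1000 = 9.8 / 2 / 1000 = 0.0049 m
q''' = q' / (pi * r^2)
q''' = 321 / (pi * 0.0049^2)
q''' = 4.2556e+06 W/m^3

4.2556e+06


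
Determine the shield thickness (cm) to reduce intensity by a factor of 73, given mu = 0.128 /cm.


x = ln(factor) / mu
x = ln(73) / 0.128
x = 33.519 cm

33.519


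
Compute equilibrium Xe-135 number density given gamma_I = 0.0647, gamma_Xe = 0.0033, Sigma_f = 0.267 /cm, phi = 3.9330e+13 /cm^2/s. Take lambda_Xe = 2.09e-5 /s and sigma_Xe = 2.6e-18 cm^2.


Xe_eq = (gamma_I + gamma_Xe) * Sigma_f * phi / (lambda_Xe + sigma_Xe * phi)
Numerator = (0.0647 + 0.0033) * 0.267 * 3.9330e+13 = 7.140755e+11
Denominator = 2.09e-5 + 2.6e-18 * 3.9330e+13 = 1.231580e-04
Xe_eq = 7.140755e+11 / 1.231580e-04 = 5.7980e+15 /cm^3

5.7980e+15


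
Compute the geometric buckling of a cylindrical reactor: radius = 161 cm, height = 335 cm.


B^2 = (2.405/R)^2 + (pi/H)^2
B^2 = (2.405/161)^2 + (pi/335)^2
B^2 = 3.1109e-04 /cm^2

3.1109e-04


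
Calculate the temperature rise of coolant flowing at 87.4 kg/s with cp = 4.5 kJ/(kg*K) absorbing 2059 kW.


dT = Q / (m_dot * cp)
dT = 2059 / (87.4 * 4.5)
dT = 5.2352 C

5.2352


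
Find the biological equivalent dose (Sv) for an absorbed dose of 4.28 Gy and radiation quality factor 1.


H = D * Q
H = 4.28 * 1
H = 4.2800 Sv

4.2800


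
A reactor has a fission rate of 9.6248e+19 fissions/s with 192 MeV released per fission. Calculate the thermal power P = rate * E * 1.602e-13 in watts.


P = fission_rate * E_MeV * 1.602e-13
P = 9.6248e+19 * 192 * 1.602e-13
P = 2.9604e+09 W

2.9604e+09


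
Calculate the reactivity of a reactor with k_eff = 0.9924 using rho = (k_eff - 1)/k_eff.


rho = (k_eff - 1) / k_eff
rho = (0.9924 - 1) / 0.9924
rho = -0.0076582

-0.0076582


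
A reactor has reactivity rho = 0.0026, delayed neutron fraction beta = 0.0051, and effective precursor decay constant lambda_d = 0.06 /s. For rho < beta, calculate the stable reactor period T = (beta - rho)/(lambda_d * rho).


T = (beta - rho) / (lambda_d * rho)
T = (0.0051 - 0.0026) / (0.06 * 0.0026)
T = 16.026 s

16.026


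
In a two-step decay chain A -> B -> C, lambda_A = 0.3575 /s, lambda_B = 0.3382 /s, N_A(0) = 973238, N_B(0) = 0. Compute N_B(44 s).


N_B(t) = lambda_A * N_A0 / (lambda_B - lambda_A) * [exp(-lambda_A*t) - exp(-lambda_B*t)]
exp(-0.3575*44) = 1.474171e-07; exp(-0.3382*44) = 3.446281e-07
N_B = 0.3575 * 973238 / (0.3382 - 0.3575) * (1.474171e-07 - 3.446281e-07)
N_B = 3.5552

3.5552


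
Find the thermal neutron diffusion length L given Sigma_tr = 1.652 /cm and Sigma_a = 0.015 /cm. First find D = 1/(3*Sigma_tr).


D = 1 / (3 * Sigma_tr) = 1 / (3 * 1.652) = 0.2017756 cm
L = sqrt(D / Sigma_a)
L = sqrt(0.2017756 / 0.015)
L = 3.6677 cm

3.6677


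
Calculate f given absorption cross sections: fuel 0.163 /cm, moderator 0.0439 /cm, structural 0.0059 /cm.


f = Sigma_a_fuel / (Sigma_a_fuel + Sigma_a_mod + Sigma_a_other)
f = 0.163 / (0.163 + 0.0439 + 0.0059)
f = 0.76598

0.76598


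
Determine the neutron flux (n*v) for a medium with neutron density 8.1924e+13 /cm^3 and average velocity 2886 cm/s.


phi = n * v
phi = 8.1924e+13 * 2886
phi = 2.3643e+17 /cm^2/s

2.3643e+17


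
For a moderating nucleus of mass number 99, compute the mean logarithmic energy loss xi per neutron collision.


xi = 1 + (A-1)^2/(2A) * ln((A-1)/(A+1))
xi = 1 + (99-1)^2/(2*99) * ln((99-1)/(99 +1))
xi = 0.020067

0.020067


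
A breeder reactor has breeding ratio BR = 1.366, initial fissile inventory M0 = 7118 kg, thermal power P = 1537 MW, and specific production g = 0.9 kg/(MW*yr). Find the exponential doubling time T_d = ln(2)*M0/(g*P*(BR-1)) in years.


Breeding gain G = BR - 1 = 1.366 - 1 = 0.366
Fissile production rate = g * P * G = 0.9 * 1537 * 0.366 = 506.2878 kg/yr
T_d = ln(2) * M0 / (g * P * G)
T_d = ln(2) * 7118 / 506.2878 = 9.7451 yr

9.7451


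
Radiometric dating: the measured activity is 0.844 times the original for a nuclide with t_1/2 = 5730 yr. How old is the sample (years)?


lambda = ln(2) / t_half = ln(2) / 5730 = 1.209681e-04 /yr
t = -ln(A/A0) / lambda
t = -ln(0.844) / 1.209681e-04
t = 1402.0 yr

1402.0


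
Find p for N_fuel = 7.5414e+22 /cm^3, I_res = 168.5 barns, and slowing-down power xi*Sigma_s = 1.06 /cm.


p = exp(-N * I * 1e-24 / (xi*Sigma_s))
p = exp(-7.5414e+22 * 168.5 * 1e-24 / 1.06)
p = 6.2185e-06

6.2185e-06


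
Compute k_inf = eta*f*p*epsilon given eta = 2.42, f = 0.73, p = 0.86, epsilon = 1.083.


k_inf = eta * f * p * epsilon
k_inf = 2.42 * 0.73 * 0.86 * 1.083
k_inf = 1.6454

1.6454


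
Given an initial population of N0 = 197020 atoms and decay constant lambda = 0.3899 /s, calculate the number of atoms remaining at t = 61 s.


N = N0 * exp(-lambda * t)
N = 197020 * exp(-0.3899 * 61)
N = 9.2320e-06

9.2320e-06


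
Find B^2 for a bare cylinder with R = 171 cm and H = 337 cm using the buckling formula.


B^2 = (2.405/R)^2 + (pi/H)^2
B^2 = (2.405/171)^2 + (pi/337)^2
B^2 = 2.8471e-04 /cm^2

2.8471e-04


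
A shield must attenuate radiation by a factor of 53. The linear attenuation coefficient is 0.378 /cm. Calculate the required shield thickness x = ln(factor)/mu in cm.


x = ln(factor) / mu
x = ln(53) / 0.378
x = 10.503 cm

10.503


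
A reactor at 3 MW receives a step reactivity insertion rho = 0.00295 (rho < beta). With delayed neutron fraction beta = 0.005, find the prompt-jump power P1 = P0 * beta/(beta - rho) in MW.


P1/P0 = beta / (beta - rho)
P1/P0 = 0.005 / (0.005 - 0.00295) = 2.439024
P1 = 3 * 2.439024 = 7.3171 MW

7.3171


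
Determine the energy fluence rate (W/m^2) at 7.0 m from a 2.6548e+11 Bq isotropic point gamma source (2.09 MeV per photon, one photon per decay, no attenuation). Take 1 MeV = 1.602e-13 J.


psi = A * E * 1.602e-13 / (4*pi*r^2)
psi = 2.6548e+11 * 2.09 * 1.602e-13 / (4*pi*7.0^2)
psi = 1.4436e-04 W/m^2

1.4436e-04


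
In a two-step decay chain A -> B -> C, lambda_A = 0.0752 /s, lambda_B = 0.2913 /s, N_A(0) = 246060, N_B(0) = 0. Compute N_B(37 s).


N_B(t) = lambda_A * N_A0 / (lambda_B - lambda_A) * [exp(-lambda_A*t) - exp(-lambda_B*t)]
exp(-0.0752*37) = 0.06188979; exp(-0.2913*37) = 2.085118e-05
N_B = 0.0752 * 246060 / (0.2913 - 0.0752) * (0.06188979 - 2.085118e-05)
N_B = 5297.6

5297.6


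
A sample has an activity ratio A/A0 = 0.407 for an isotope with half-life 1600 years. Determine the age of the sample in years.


lambda = ln(2) / t_half = ln(2) / 1600 = 4.332170e-04 /yr
t = -ln(A/A0) / lambda
t = -ln(0.407) / 4.332170e-04
t = 2075.0 yr

2075.0


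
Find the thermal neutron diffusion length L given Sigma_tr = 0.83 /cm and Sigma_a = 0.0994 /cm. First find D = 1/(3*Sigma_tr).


D = 1 / (3 * Sigma_tr) = 1 / (3 * 0.83) = 0.4016064 cm
L = sqrt(D / Sigma_a)
L = sqrt(0.4016064 / 0.0994)
L = 2.0101 cm

2.0101


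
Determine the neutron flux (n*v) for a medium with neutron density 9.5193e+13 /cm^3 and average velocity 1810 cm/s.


phi = n * v
phi = 9.5193e+13 * 1810
phi = 1.7230e+17 /cm^2/s

1.7230e+17


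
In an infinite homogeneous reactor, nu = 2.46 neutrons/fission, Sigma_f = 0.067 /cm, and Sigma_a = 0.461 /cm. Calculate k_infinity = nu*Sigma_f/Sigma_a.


k_inf = nu * Sigma_f / Sigma_a
k_inf = 2.46 * 0.067 / 0.461
k_inf = 0.35753

0.35753


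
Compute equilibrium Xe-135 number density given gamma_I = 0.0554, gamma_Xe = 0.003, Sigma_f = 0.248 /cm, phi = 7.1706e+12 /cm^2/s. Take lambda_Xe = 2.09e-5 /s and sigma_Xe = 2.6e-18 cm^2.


Xe_eq = (gamma_I + gamma_Xe) * Sigma_f * phi / (lambda_Xe + sigma_Xe * phi)
Numerator = (0.0554 + 0.003) * 0.248 * 7.1706e+12 = 1.038532e+11
Denominator = 2.09e-5 + 2.6e-18 * 7.1706e+12 = 3.954356e-05
Xe_eq = 1.038532e+11 / 3.954356e-05 = 2.6263e+15 /cm^3

2.6263e+15


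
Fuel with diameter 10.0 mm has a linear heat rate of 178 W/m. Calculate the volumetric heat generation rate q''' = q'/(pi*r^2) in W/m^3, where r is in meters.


r = D / 2 / 1000 = 10.0 / 2 / 1000 = 0.005 m
q''' = q' / (pi * r^2)
q''' = 178 / (pi * 0.005^2)
q''' = 2.2664e+06 W/m^3

2.2664e+06


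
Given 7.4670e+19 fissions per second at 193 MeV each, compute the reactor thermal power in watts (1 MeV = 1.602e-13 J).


P = fission_rate * E_MeV * 1.602e-13
P = 7.4670e+19 * 193 * 1.602e-13
P = 2.3087e+09 W

2.3087e+09


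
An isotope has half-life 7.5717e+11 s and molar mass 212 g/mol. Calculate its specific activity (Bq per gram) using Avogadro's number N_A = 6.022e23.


lambda = ln(2) / t_half = ln(2) / 7.5717e+11 = 9.154446e-13 /s
SA = lambda * N_A / M
SA = 9.154446e-13 * 6.022e23 / 212
SA = 2.6004e+09 Bq/g

2.6004e+09


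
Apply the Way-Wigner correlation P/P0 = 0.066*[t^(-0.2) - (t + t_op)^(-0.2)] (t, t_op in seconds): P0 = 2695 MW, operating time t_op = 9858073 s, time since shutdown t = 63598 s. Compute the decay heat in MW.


P/P0 = 0.066 * [t^(-0.2) - (t + t_op)^(-0.2)]
P/P0 = 0.066 * [63598^(-0.2) - (63598 + 9858073)^(-0.2)]
P/P0 = 0.066 * [0.1094741 - 0.03987338] = 0.004593648
P = 2695 * 0.004593648 = 12.380 MW

12.380


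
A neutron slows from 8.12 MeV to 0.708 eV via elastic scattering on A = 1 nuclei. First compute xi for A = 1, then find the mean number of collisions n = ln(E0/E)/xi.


xi = 1 + (A-1)^2/(2A)*ln((A-1)/(A+1)) = 1 (for A = 1)
n = ln(E0/E) / xi
n = ln(8.12e6 / 0.708) / 1
n = ln(1.146893e+07) / 1 = 16.255

16.255


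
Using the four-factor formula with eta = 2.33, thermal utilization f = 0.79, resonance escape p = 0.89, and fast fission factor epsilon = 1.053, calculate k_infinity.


k_inf = eta * f * p * epsilon
k_inf = 2.33 * 0.79 * 0.89 * 1.053
k_inf = 1.7250

1.7250


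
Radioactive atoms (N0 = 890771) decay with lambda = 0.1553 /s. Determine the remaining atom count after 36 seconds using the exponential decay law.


N = N0 * exp(-lambda * t)
N = 890771 * exp(-0.1553 * 36)
N = 3324.4

3324.4


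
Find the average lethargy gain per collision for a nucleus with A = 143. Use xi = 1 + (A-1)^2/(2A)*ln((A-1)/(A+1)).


xi = 1 + (A-1)^2/(2A) * ln((A-1)/(A+1))
xi = 1 + (143-1)^2/(2*143) * ln((143-1)/(143 +1))
xi = 0.013921

0.013921


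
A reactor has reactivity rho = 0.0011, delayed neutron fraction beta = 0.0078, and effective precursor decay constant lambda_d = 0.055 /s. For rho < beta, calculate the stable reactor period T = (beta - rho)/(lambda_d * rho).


T = (beta - rho) / (lambda_d * rho)
T = (0.0078 - 0.0011) / (0.055 * 0.0011)
T = 110.74 s

110.74


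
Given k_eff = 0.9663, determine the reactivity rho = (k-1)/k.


rho = (k_eff - 1) / k_eff
rho = (0.9663 - 1) / 0.9663
rho = -0.034875

-0.034875


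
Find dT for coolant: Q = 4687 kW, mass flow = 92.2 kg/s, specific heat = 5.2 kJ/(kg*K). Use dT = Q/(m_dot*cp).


dT = Q / (m_dot * cp)
dT = 4687 / (92.2 * 5.2)
dT = 9.7760 C

9.7760


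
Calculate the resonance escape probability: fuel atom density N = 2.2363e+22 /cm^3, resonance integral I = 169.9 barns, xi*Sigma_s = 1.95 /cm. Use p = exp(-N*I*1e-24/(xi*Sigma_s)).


p = exp(-N * I * 1e-24 / (xi*Sigma_s))
p = exp(-2.2363e+22 * 169.9 * 1e-24 / 1.95)
p = 0.14250

0.14250


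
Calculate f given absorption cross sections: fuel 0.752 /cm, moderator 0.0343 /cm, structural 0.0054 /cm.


f = Sigma_a_fuel / (Sigma_a_fuel + Sigma_a_mod + Sigma_a_other)
f = 0.752 / (0.752 + 0.0343 + 0.0054)
f = 0.94985

0.94985


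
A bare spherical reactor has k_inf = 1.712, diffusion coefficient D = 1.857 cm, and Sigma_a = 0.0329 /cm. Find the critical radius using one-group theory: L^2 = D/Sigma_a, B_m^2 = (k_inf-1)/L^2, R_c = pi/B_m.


L^2 = D / Sigma_a = 1.857 / 0.0329 = 56.44377 cm^2
B_m^2 = (k_inf - 1) / L^2 = (1.712 - 1) / 56.44377 = 0.01261432 /cm^2
For a bare sphere: B_g = pi/R, so R_c = pi / sqrt(B_m^2)
R_c = pi / sqrt(0.01261432) = 27.972 cm

27.972


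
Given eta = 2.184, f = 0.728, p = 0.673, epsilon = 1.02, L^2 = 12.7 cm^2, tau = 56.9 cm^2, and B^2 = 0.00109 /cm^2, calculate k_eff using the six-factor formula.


k_inf = eta*f*p*eps = 2.184*0.728*0.673*1.02 = 1.091438
P_TNL = 1/(1 + L^2*B^2) = 1/(1 + 12.7*0.00109) = 0.9863460
P_FNL = exp(-B^2*tau) = exp(-0.00109*56.9) = 0.9398631
k_eff = k_inf * P_TNL * P_FNL = 1.091438 * 0.9863460 * 0.9398631
k_eff = 1.0118

1.0118


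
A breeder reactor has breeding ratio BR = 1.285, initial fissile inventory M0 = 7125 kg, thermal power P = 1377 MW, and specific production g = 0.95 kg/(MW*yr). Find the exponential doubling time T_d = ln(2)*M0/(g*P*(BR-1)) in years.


Breeding gain G = BR - 1 = 1.285 - 1 = 0.285
Fissile production rate = g * P * G = 0.95 * 1377 * 0.285 = 372.82275 kg/yr
T_d = ln(2) * M0 / (g * P * G)
T_d = ln(2) * 7125 / 372.82275 = 13.247 yr

13.247


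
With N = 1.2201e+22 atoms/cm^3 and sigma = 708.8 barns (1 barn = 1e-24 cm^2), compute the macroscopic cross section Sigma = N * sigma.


Sigma = N * sigma_barns * 1e-24
Sigma = 1.2201e+22 * 708.8 * 1e-24
Sigma = 8.6481 /cm

8.6481


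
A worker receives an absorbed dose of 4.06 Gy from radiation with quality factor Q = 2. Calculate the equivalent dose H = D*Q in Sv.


H = D * Q
H = 4.06 * 2
H = 8.1200 Sv

8.1200


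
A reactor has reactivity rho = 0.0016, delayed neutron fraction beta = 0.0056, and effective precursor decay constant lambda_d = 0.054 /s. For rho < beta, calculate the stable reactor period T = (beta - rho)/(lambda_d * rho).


T = (beta - rho) / (lambda_d * rho)
T = (0.0056 - 0.0016) / (0.054 * 0.0016)
T = 46.296 s

46.296


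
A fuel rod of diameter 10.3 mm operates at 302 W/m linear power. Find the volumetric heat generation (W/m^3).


r = D / 2 / 1000 = 10.3 / 2 / 1000 = 0.00515 m
q''' = q' / (pi * r^2)
q''' = 302 / (pi * 0.00515^2)
q''' = 3.6245e+06 W/m^3

3.6245e+06


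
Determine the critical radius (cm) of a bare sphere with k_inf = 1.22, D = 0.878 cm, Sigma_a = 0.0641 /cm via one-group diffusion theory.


L^2 = D / Sigma_a = 0.878 / 0.0641 = 13.69735 cm^2
B_m^2 = (k_inf - 1) / L^2 = (1.22 - 1) / 13.69735 = 0.01606150 /cm^2
For a bare sphere: B_g = pi/R, so R_c = pi / sqrt(B_m^2)
R_c = pi / sqrt(0.01606150) = 24.789 cm

24.789


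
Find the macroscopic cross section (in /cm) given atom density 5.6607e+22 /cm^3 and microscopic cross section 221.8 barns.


Sigma = N * sigma_barns * 1e-24
Sigma = 5.6607e+22 * 221.8 * 1e-24
Sigma = 12.555 /cm

12.555


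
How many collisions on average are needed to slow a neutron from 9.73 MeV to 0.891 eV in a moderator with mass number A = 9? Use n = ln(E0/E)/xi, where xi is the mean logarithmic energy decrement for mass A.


xi = 1 + (A-1)^2/(2A)*ln((A-1)/(A+1)) = 0.2066007 (for A = 9)
n = ln(E0/E) / xi
n = ln(9.73e6 / 0.891) / 0.2066007
n = ln(1.092031e+07) / 0.2066007 = 78.442

78.442


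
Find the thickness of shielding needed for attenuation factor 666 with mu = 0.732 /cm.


x = ln(factor) / mu
x = ln(666) / 0.732
x = 8.8815 cm

8.8815


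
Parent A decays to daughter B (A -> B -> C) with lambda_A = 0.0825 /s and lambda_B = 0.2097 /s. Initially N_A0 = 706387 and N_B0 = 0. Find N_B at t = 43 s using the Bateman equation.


N_B(t) = lambda_A * N_A0 / (lambda_B - lambda_A) * [exp(-lambda_A*t) - exp(-lambda_B*t)]
exp(-0.0825*43) = 0.02879654; exp(-0.2097*43) = 1.213174e-04
N_B = 0.0825 * 706387 / (0.2097 - 0.0825) * (0.02879654 - 1.213174e-04)
N_B = 13138

13138


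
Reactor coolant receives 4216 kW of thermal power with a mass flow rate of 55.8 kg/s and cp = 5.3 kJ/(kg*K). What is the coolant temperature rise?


dT = Q / (m_dot * cp)
dT = 4216 / (55.8 * 5.3)
dT = 14.256 C

14.256


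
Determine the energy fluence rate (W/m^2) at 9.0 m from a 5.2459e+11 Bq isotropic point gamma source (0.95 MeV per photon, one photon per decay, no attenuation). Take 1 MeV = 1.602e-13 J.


psi = A * E * 1.602e-13 / (4*pi*r^2)
psi = 5.2459e+11 * 0.95 * 1.602e-13 / (4*pi*9.0^2)
psi = 7.8435e-05 W/m^2

7.8435e-05


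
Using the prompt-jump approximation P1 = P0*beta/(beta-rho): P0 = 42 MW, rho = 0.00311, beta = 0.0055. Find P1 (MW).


P1/P0 = beta / (beta - rho)
P1/P0 = 0.0055 / (0.0055 - 0.00311) = 2.301255
P1 = 42 * 2.301255 = 96.653 MW

96.653


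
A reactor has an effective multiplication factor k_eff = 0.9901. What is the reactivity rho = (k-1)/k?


rho = (k_eff - 1) / k_eff
rho = (0.9901 - 1) / 0.9901
rho = -0.0099990

-0.0099990


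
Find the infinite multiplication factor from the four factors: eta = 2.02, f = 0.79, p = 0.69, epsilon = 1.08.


k_inf = eta * f * p * epsilon
k_inf = 2.02 * 0.79 * 0.69 * 1.08
k_inf = 1.1892

1.1892


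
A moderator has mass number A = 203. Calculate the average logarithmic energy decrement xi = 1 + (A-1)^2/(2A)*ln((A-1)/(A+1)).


xi = 1 + (A-1)^2/(2A) * ln((A-1)/(A+1))
xi = 1 + (203-1)^2/(2*203) * ln((203-1)/(203 +1))
xi = 0.0098199

0.0098199


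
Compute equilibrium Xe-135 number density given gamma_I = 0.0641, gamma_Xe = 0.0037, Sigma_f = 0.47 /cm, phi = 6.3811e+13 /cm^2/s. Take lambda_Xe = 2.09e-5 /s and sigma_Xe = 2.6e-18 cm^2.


Xe_eq = (gamma_I + gamma_Xe) * Sigma_f * phi / (lambda_Xe + sigma_Xe * phi)
Numerator = (0.0641 + 0.0037) * 0.47 * 6.3811e+13 = 2.033401e+12
Denominator = 2.09e-5 + 2.6e-18 * 6.3811e+13 = 1.868086e-04
Xe_eq = 2.033401e+12 / 1.868086e-04 = 1.0885e+16 /cm^3

1.0885e+16


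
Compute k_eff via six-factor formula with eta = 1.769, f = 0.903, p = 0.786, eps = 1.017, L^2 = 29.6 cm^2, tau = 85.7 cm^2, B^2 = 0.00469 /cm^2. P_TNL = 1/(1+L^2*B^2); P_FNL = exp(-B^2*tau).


k_inf = eta*f*p*eps = 1.769*0.903*0.786*1.017 = 1.276906
P_TNL = 1/(1 + L^2*B^2) = 1/(1 + 29.6*0.00469) = 0.8780988
P_FNL = exp(-B^2*tau) = exp(-0.00469*85.7) = 0.6690256
k_eff = k_inf * P_TNL * P_FNL = 1.276906 * 0.8780988 * 0.6690256
k_eff = 0.75014

0.75014


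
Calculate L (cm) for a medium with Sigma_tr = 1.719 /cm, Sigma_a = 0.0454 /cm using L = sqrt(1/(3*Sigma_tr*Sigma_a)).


D = 1 / (3 * Sigma_tr) = 1 / (3 * 1.719) = 0.1939112 cm
L = sqrt(D / Sigma_a)
L = sqrt(0.1939112 / 0.0454)
L = 2.0667 cm

2.0667


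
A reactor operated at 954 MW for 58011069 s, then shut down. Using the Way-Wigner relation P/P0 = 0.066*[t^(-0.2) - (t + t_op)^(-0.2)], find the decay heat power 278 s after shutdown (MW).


P/P0 = 0.066 * [t^(-0.2) - (t + t_op)^(-0.2)]
P/P0 = 0.066 * [278^(-0.2) - (278 + 58011069)^(-0.2)]
P/P0 = 0.066 * [0.3244823 - 0.02800899] = 0.01956724
P = 954 * 0.01956724 = 18.667 MW

18.667


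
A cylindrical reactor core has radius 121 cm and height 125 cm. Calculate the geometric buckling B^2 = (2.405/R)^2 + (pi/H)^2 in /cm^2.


B^2 = (2.405/R)^2 + (pi/H)^2
B^2 = (2.405/121)^2 + (pi/125)^2
B^2 = 0.0010267 /cm^2

0.0010267


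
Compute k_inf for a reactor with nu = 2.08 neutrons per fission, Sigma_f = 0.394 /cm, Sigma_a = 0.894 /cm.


k_inf = nu * Sigma_f / Sigma_a
k_inf = 2.08 * 0.394 / 0.894
k_inf = 0.91669

0.91669


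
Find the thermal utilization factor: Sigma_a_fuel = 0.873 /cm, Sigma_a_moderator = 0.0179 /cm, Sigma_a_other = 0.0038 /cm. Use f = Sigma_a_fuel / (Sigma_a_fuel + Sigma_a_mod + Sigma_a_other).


f = Sigma_a_fuel / (Sigma_a_fuel + Sigma_a_mod + Sigma_a_other)
f = 0.873 / (0.873 + 0.0179 + 0.0038)
f = 0.97575

0.97575


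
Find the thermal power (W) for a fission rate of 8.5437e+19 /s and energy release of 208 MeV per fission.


P = fission_rate * E_MeV * 1.602e-13
P = 8.5437e+19 * 208 * 1.602e-13
P = 2.8469e+09 W

2.8469e+09


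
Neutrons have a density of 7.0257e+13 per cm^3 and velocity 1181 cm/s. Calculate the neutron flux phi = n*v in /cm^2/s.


phi = n * v
phi = 7.0257e+13 * 1181
phi = 8.2974e+16 /cm^2/s

8.2974e+16


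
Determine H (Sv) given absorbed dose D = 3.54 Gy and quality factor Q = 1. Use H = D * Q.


H = D * Q
H = 3.54 * 1
H = 3.5400 Sv

3.5400


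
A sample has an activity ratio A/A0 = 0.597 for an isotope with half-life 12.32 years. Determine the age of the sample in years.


lambda = ln(2) / t_half = ln(2) / 12.32 = 0.05626195 /yr
t = -ln(A/A0) / lambda
t = -ln(0.597) / 0.05626195
t = 9.1685 yr

9.1685


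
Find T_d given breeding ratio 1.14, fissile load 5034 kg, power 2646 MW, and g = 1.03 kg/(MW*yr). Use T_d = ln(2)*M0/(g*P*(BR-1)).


Breeding gain G = BR - 1 = 1.14 - 1 = 0.14
Fissile production rate = g * P * G = 1.03 * 2646 * 0.14 = 381.5532 kg/yr
T_d = ln(2) * M0 / (g * P * G)
T_d = ln(2) * 5034 / 381.5532 = 9.1450 yr

9.1450


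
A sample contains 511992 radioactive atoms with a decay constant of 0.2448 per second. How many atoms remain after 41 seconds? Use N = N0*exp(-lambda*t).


N = N0 * exp(-lambda * t)
N = 511992 * exp(-0.2448 * 41)
N = 22.405

22.405


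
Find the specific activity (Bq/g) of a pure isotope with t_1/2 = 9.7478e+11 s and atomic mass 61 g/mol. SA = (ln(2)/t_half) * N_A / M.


lambda = ln(2) / t_half = ln(2) / 9.7478e+11 = 7.110806e-13 /s
SA = lambda * N_A / M
SA = 7.110806e-13 * 6.022e23 / 61
SA = 7.0199e+09 Bq/g

7.0199e+09


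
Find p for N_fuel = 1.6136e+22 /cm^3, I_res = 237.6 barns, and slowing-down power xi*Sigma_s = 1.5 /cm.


p = exp(-N * I * 1e-24 / (xi*Sigma_s))
p = exp(-1.6136e+22 * 237.6 * 1e-24 / 1.5)
p = 0.077619

0.077619


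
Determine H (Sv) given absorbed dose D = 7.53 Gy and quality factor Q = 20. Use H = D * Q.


H = D * Q
H = 7.53 * 20
H = 150.60 Sv

150.60


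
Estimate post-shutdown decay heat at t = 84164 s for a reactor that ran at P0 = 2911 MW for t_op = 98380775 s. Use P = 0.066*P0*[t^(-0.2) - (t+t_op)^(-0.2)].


P/P0 = 0.066 * [t^(-0.2) - (t + t_op)^(-0.2)]
P/P0 = 0.066 * [84164^(-0.2) - (84164 + 98380775)^(-0.2)]
P/P0 = 0.066 * [0.1035082 - 0.02519670] = 0.005168559
P = 2911 * 0.005168559 = 15.046 MW

15.046


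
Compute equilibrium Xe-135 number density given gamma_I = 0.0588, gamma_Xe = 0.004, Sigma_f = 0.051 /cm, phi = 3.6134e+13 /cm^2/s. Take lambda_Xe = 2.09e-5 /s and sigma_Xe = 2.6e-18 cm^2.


Xe_eq = (gamma_I + gamma_Xe) * Sigma_f * phi / (lambda_Xe + sigma_Xe * phi)
Numerator = (0.0588 + 0.004) * 0.051 * 3.6134e+13 = 1.157300e+11
Denominator = 2.09e-5 + 2.6e-18 * 3.6134e+13 = 1.148484e-04
Xe_eq = 1.157300e+11 / 1.148484e-04 = 1.0077e+15 /cm^3

1.0077e+15


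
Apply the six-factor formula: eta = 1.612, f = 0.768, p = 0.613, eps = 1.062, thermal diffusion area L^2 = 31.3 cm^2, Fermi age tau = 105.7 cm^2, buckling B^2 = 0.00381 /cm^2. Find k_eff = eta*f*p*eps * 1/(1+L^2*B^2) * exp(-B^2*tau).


k_inf = eta*f*p*eps = 1.612*0.768*0.613*1.062 = 0.8059558
P_TNL = 1/(1 + L^2*B^2) = 1/(1 + 31.3*0.00381) = 0.8934530
P_FNL = exp(-B^2*tau) = exp(-0.00381*105.7) = 0.6685013
k_eff = k_inf * P_TNL * P_FNL = 0.8059558 * 0.8934530 * 0.6685013
k_eff = 0.48138

0.48138


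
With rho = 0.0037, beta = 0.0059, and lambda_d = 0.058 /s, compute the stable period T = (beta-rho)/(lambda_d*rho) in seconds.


T = (beta - rho) / (lambda_d * rho)
T = (0.0059 - 0.0037) / (0.058 * 0.0037)
T = 10.252 s

10.252


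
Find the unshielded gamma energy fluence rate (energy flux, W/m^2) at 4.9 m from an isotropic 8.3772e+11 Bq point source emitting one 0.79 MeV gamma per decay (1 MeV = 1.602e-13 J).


psi = A * E * 1.602e-13 / (4*pi*r^2)
psi = 8.3772e+11 * 0.79 * 1.602e-13 / (4*pi*4.9^2)
psi = 3.5139e-04 W/m^2

3.5139e-04


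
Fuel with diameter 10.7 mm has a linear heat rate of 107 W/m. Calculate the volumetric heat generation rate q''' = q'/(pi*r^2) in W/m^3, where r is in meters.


r = D / 2 / 1000 = 10.7 / 2 / 1000 = 0.00535 m
q''' = q' / (pi * r^2)
q''' = 107 / (pi * 0.00535^2)
q''' = 1.1899e+06 W/m^3

1.1899e+06


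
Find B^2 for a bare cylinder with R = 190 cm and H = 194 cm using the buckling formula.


B^2 = (2.405/R)^2 + (pi/H)^2
B^2 = (2.405/190)^2 + (pi/194)^2
B^2 = 4.2246e-04 /cm^2

4.2246e-04


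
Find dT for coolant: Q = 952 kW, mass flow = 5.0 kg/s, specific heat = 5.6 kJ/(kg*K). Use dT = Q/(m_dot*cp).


dT = Q / (m_dot * cp)
dT = 952 / (5.0 * 5.6)
dT = 34.000 C

34.000


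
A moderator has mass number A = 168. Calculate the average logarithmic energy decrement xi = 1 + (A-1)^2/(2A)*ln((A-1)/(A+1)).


xi = 1 + (A-1)^2/(2A) * ln((A-1)/(A+1))
xi = 1 + (168-1)^2/(2*168) * ln((168-1)/(168 +1))
xi = 0.011858

0.011858


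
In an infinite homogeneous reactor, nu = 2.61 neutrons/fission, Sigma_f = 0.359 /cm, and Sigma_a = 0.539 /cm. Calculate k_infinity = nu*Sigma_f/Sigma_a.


k_inf = nu * Sigma_f / Sigma_a
k_inf = 2.61 * 0.359 / 0.539
k_inf = 1.7384

1.7384


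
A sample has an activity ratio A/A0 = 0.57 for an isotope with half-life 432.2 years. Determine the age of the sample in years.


lambda = ln(2) / t_half = ln(2) / 432.2 = 0.001603765 /yr
t = -ln(A/A0) / lambda
t = -ln(0.57) / 0.001603765
t = 350.50 yr

350.50


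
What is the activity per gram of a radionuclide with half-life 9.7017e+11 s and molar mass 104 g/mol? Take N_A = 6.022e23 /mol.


lambda = ln(2) / t_half = ln(2) / 9.7017e+11 = 7.144595e-13 /s
SA = lambda * N_A / M
SA = 7.144595e-13 * 6.022e23 / 104
SA = 4.1370e+09 Bq/g

4.1370e+09


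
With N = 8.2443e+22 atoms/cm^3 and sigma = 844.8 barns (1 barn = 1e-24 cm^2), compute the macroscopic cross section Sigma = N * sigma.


Sigma = N * sigma_barns * 1e-24
Sigma = 8.2443e+22 * 844.8 * 1e-24
Sigma = 69.648 /cm

69.648


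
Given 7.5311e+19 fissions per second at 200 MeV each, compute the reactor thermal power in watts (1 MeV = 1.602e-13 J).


P = fission_rate * E_MeV * 1.602e-13
P = 7.5311e+19 * 200 * 1.602e-13
P = 2.4130e+09 W

2.4130e+09


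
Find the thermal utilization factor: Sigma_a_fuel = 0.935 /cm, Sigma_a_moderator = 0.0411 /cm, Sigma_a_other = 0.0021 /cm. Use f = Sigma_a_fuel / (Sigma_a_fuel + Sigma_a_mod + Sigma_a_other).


f = Sigma_a_fuel / (Sigma_a_fuel + Sigma_a_mod + Sigma_a_other)
f = 0.935 / (0.935 + 0.0411 + 0.0021)
f = 0.95584

0.95584


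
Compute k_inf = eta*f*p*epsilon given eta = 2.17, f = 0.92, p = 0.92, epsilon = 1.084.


k_inf = eta * f * p * epsilon
k_inf = 2.17 * 0.92 * 0.92 * 1.084
k_inf = 1.9910

1.9910


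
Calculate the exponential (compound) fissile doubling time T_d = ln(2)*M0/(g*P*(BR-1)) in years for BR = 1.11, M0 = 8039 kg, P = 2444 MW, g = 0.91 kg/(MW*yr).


Breeding gain G = BR - 1 = 1.11 - 1 = 0.11
Fissile production rate = g * P * G = 0.91 * 2444 * 0.11 = 244.6444 kg/yr
T_d = ln(2) * M0 / (g * P * G)
T_d = ln(2) * 8039 / 244.6444 = 22.777 yr

22.777


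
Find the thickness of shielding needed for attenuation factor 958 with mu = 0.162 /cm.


x = ln(factor) / mu
x = ln(958) / 0.162
x = 42.376 cm

42.376


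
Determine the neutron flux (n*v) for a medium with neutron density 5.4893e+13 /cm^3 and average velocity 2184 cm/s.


phi = n * v
phi = 5.4893e+13 * 2184
phi = 1.1989e+17 /cm^2/s

1.1989e+17


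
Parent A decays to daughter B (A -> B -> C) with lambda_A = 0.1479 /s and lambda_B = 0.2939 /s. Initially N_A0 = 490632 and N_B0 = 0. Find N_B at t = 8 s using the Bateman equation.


N_B(t) = lambda_A * N_A0 / (lambda_B - lambda_A) * [exp(-lambda_A*t) - exp(-lambda_B*t)]
exp(-0.1479*8) = 0.3062970; exp(-0.2939*8) = 0.09525479
N_B = 0.1479 * 490632 / (0.2939 - 0.1479) * (0.3062970 - 0.09525479)
N_B = 104892

104892


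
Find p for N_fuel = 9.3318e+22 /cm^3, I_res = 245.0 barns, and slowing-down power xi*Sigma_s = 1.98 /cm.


p = exp(-N * I * 1e-24 / (xi*Sigma_s))
p = exp(-9.3318e+22 * 245.0 * 1e-24 / 1.98)
p = 9.6657e-06

9.6657e-06
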